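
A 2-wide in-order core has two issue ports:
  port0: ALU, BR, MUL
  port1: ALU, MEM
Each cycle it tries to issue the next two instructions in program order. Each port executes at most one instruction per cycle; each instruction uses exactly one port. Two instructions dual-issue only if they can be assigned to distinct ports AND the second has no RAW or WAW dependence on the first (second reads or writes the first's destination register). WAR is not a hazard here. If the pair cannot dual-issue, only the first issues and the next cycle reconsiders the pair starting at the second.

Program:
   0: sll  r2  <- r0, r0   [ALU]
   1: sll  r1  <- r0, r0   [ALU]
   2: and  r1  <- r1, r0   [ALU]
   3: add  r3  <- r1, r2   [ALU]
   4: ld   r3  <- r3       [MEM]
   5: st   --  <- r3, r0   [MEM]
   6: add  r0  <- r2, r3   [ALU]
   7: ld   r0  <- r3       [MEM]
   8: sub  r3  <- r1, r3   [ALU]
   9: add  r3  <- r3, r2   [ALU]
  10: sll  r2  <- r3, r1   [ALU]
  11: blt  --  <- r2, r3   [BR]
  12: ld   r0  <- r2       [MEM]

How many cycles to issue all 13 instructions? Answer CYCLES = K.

  cy0 -> i0&i1 (sll;sll) 2-wide
  cy1 -> i2 (and) RAW r1
  cy2 -> i3 (add) RAW+WAW r3
  cy3 -> i4 (ld) no-port MEM/MEM
  cy4 -> i5&i6 (st;add) 2-wide
  cy5 -> i7&i8 (ld;sub) 2-wide
  cy6 -> i9 (add) RAW r3
  cy7 -> i10 (sll) RAW r2
  cy8 -> i11&i12 (blt;ld) 2-wide

CYCLES = 9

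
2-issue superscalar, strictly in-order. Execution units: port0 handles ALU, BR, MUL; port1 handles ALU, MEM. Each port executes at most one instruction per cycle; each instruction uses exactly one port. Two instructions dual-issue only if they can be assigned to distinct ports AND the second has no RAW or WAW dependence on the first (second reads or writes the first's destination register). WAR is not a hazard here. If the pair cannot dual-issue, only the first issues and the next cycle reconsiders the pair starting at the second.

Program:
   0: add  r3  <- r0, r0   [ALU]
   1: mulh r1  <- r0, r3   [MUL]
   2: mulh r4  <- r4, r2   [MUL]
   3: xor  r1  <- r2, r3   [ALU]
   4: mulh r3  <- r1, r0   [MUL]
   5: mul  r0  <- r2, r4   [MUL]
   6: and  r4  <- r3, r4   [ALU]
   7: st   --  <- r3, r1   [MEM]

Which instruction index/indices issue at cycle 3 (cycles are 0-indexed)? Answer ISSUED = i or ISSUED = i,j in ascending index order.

[0] i0  add  -- RAW r3
[1] i1  mulh  -- no-port MUL/MUL
[2] i2+i3  mulh/xor  -- dual
[3] i4  mulh  -- no-port MUL/MUL
[4] i5+i6  mul/and  -- dual
[5] i7  st  -- tail

ISSUED = 4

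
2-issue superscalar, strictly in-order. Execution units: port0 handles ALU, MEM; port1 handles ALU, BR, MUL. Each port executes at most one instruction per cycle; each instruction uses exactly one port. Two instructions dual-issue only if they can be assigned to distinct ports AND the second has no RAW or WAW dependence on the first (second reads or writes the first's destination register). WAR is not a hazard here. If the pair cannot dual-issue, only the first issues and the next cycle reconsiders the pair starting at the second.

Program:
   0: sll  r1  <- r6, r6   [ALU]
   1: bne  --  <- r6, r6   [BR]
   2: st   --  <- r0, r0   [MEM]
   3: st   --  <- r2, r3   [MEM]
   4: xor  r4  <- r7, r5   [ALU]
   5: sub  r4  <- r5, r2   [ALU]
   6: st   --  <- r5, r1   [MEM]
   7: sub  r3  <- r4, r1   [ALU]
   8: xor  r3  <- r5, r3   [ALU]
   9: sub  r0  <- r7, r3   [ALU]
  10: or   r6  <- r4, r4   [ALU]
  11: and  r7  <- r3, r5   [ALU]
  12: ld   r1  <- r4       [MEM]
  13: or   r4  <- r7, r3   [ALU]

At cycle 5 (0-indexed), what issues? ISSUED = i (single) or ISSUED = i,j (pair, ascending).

[0] i0&i1  sll.ALU bne.BR  -- pair
[1] i2  st.MEM  -- no-port MEM/MEM
[2] i3&i4  st.MEM xor.ALU  -- pair
[3] i5&i6  sub.ALU st.MEM  -- pair
[4] i7  sub.ALU  -- RAW+WAW r3
[5] i8  xor.ALU  -- RAW r3
[6] i9&i10  sub.ALU or.ALU  -- pair
[7] i11&i12  and.ALU ld.MEM  -- pair
[8] i13  or.ALU  -- tail

ISSUED = 8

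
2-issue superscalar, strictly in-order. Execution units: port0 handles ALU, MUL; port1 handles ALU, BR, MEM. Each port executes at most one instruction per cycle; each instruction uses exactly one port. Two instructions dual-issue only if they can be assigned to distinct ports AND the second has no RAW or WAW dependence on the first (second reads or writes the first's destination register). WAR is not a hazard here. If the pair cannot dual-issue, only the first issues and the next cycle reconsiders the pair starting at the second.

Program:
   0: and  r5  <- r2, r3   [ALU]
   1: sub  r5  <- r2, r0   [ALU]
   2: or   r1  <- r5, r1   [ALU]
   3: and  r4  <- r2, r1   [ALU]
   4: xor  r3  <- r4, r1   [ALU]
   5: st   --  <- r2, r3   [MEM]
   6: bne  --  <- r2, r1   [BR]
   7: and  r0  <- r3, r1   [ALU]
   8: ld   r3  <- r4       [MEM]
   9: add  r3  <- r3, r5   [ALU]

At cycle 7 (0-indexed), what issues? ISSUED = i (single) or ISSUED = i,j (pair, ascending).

0. and @i0  | WAW r5
1. sub @i1  | RAW r5
2. or @i2  | RAW r1
3. and @i3  | RAW r4
4. xor @i4  | RAW r3
5. st @i5  | no-port MEM/BR
6. bne and @i6+i7  | 2-wide
7. ld @i8  | RAW+WAW r3
8. add @i9  | tail

ISSUED = 8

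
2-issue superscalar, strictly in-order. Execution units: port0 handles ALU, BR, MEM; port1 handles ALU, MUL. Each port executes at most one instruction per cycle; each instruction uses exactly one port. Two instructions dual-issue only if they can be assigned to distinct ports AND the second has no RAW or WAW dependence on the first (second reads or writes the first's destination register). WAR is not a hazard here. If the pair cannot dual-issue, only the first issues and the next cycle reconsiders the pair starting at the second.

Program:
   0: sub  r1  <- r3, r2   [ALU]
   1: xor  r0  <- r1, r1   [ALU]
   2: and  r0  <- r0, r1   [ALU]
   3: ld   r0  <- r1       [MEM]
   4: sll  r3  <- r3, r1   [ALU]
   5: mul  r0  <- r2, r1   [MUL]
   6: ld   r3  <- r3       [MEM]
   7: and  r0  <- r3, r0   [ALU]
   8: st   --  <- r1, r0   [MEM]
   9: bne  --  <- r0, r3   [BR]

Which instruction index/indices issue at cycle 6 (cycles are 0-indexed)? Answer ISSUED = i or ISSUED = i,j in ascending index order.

ISSUED = 8

0. sub @i0  | RAW r1
1. xor @i1  | RAW+WAW r0
2. and @i2  | WAW r0
3. ld+sll @i3&i4  | 2-wide
4. mul+ld @i5&i6  | 2-wide
5. and @i7  | RAW r0
6. st @i8  | no-port MEM/BR
7. bne @i9  | tail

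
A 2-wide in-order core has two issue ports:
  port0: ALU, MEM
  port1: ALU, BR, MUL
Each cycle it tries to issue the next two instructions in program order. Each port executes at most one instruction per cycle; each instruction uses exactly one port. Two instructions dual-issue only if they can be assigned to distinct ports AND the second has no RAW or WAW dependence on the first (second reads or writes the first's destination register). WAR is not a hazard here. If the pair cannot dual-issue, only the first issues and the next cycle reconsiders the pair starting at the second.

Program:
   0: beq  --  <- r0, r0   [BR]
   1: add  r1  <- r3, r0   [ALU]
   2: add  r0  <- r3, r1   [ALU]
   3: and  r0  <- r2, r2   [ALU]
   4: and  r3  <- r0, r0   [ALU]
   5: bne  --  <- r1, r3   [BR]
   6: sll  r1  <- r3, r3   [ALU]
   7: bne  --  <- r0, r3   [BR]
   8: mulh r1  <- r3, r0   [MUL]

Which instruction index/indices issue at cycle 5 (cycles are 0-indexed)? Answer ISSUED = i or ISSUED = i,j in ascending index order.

ISSUED = 7

[0] i0+i1  beq/add  -- pair
[1] i2  add  -- WAW r0
[2] i3  and  -- RAW r0
[3] i4  and  -- RAW r3
[4] i5+i6  bne/sll  -- pair
[5] i7  bne  -- no-port BR/MUL
[6] i8  mulh  -- tail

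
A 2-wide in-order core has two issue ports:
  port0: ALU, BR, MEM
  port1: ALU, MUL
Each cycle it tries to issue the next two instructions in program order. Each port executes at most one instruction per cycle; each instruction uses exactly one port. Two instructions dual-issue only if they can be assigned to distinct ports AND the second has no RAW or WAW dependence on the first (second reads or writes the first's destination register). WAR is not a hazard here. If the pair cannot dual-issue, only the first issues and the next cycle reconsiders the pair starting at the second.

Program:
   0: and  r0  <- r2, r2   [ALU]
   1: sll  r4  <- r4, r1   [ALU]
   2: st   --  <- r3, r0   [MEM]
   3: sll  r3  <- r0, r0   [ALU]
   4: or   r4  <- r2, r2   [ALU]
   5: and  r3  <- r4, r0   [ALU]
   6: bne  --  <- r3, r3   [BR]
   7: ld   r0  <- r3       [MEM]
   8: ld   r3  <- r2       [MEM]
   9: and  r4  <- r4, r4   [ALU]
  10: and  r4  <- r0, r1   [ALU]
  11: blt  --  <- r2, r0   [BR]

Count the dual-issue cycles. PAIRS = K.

PAIRS = 4

t=0 i0,i1:and sll ; dual
t=1 i2,i3:st sll ; dual
t=2 i4:or ; RAW r4
t=3 i5:and ; RAW r3
t=4 i6:bne ; no-port BR/MEM
t=5 i7:ld ; no-port MEM/MEM
t=6 i8,i9:ld and ; dual
t=7 i10,i11:and blt ; dual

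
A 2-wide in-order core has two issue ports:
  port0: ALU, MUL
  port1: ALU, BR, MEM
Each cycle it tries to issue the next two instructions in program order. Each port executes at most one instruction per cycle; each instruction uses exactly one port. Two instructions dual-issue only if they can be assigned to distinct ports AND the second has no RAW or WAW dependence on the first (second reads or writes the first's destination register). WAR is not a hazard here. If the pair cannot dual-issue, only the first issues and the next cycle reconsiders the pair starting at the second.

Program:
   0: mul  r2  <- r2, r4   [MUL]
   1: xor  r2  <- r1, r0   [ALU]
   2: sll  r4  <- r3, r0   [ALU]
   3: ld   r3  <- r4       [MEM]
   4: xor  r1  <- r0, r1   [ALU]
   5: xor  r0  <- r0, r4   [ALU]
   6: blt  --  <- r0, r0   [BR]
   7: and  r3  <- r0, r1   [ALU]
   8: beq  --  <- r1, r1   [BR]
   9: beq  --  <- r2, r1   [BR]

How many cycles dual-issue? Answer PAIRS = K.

PAIRS = 3

#0 head=0: mul i0 WAW r2
#1 head=1: xor+sll i1,i2 pair
#2 head=3: ld+xor i3,i4 pair
#3 head=5: xor i5 RAW r0
#4 head=6: blt+and i6,i7 pair
#5 head=8: beq i8 no-port BR/BR
#6 head=9: beq i9 tail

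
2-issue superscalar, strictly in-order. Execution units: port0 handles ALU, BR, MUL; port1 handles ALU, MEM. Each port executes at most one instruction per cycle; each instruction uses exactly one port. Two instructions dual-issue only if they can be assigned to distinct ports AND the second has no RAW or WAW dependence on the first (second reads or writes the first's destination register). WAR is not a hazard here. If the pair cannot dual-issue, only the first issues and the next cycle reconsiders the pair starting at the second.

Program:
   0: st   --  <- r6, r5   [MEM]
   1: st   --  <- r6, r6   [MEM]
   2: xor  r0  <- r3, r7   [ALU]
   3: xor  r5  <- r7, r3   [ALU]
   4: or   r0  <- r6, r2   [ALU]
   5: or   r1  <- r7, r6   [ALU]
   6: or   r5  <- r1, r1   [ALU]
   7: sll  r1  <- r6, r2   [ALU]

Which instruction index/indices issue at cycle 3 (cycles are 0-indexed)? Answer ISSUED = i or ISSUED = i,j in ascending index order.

ISSUED = 5

[0] i0  st  -- no-port MEM/MEM
[1] i1,i2  st xor  -- pair
[2] i3,i4  xor or  -- pair
[3] i5  or  -- RAW r1
[4] i6,i7  or sll  -- pair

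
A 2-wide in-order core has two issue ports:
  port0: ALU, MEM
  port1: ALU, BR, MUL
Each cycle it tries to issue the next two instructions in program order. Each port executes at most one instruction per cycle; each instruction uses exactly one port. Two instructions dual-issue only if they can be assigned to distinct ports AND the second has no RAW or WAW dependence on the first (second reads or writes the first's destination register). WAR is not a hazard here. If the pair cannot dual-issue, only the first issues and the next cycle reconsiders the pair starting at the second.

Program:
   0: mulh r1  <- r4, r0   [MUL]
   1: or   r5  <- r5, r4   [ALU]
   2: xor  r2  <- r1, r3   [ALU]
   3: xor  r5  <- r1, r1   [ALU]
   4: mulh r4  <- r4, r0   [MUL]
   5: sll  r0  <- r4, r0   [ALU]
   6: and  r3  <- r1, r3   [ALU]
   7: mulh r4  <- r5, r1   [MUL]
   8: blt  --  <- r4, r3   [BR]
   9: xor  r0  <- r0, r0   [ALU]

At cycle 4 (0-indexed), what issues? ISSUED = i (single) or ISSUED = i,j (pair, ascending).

ISSUED = 7

  cy0 -> i0,i1 (mulh;or) dual
  cy1 -> i2,i3 (xor;xor) dual
  cy2 -> i4 (mulh) RAW r4
  cy3 -> i5,i6 (sll;and) dual
  cy4 -> i7 (mulh) no-port MUL/BR
  cy5 -> i8,i9 (blt;xor) dual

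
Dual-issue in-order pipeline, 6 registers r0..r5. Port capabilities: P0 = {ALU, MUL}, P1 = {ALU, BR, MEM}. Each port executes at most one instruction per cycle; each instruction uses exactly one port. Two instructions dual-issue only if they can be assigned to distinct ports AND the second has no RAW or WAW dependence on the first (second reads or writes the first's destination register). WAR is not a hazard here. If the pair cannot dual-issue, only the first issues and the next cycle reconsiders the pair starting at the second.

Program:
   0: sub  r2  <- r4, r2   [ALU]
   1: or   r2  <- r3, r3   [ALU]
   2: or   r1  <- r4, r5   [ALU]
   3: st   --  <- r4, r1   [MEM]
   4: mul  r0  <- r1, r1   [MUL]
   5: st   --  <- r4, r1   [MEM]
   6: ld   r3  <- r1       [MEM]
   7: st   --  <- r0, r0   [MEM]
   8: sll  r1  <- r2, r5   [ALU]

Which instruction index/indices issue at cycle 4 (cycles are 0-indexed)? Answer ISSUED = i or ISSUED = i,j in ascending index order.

[0] i0  sub  -- WAW r2
[1] i1,i2  or or  -- 2-wide
[2] i3,i4  st mul  -- 2-wide
[3] i5  st  -- no-port MEM/MEM
[4] i6  ld  -- no-port MEM/MEM
[5] i7,i8  st sll  -- 2-wide

ISSUED = 6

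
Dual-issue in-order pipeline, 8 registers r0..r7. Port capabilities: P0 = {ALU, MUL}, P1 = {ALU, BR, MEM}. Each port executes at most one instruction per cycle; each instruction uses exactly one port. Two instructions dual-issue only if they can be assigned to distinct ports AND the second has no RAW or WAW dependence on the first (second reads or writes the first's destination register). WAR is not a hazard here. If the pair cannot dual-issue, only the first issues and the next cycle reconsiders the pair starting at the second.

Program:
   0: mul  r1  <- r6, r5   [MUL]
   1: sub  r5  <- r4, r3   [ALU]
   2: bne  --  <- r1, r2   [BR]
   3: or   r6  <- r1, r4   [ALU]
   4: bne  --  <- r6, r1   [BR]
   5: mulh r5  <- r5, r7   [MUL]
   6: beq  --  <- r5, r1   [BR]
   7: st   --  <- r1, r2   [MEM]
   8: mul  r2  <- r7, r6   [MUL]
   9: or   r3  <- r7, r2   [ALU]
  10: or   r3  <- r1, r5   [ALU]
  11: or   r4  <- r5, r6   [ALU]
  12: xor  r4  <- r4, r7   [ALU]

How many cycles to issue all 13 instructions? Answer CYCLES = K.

0. mul sub @i0+i1  | 2-wide
1. bne or @i2+i3  | 2-wide
2. bne mulh @i4+i5  | 2-wide
3. beq @i6  | no-port BR/MEM
4. st mul @i7+i8  | 2-wide
5. or @i9  | WAW r3
6. or or @i10+i11  | 2-wide
7. xor @i12  | tail

CYCLES = 8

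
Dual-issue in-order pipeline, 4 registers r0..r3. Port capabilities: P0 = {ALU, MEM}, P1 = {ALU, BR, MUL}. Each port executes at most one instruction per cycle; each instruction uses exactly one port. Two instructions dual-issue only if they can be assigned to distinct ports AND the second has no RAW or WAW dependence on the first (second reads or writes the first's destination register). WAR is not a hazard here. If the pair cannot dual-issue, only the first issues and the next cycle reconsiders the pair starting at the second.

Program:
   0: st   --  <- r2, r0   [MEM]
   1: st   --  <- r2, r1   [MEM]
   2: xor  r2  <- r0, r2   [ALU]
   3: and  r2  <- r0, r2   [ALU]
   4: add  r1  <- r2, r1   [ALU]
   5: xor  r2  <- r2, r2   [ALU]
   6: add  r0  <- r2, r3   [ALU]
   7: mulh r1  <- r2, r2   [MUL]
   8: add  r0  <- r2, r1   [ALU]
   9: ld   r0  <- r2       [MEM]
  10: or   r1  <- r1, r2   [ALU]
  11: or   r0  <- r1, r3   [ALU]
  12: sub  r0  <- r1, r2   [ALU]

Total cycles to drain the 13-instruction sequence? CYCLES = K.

c0: i0 st  no-port MEM/MEM
c1: i1&i2 st xor  2-wide
c2: i3 and  RAW r2
c3: i4&i5 add xor  2-wide
c4: i6&i7 add mulh  2-wide
c5: i8 add  WAW r0
c6: i9&i10 ld or  2-wide
c7: i11 or  WAW r0
c8: i12 sub  tail

CYCLES = 9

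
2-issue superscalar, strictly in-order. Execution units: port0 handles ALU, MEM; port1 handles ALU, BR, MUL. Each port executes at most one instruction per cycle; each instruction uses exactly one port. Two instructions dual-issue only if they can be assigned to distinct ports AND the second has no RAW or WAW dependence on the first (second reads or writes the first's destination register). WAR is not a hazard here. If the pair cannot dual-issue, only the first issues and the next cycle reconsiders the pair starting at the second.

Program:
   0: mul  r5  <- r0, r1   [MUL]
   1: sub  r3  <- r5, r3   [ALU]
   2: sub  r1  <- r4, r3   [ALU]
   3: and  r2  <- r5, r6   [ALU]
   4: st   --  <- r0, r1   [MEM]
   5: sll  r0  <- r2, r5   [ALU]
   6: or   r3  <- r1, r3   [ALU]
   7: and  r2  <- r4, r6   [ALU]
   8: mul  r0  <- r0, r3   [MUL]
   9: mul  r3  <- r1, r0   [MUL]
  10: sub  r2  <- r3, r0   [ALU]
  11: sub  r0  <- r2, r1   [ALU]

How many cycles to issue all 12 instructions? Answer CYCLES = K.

CYCLES = 9

0. mul.MUL @i0  | RAW r5
1. sub.ALU @i1  | RAW r3
2. sub.ALU;and.ALU @i2+i3  | 2-wide
3. st.MEM;sll.ALU @i4+i5  | 2-wide
4. or.ALU;and.ALU @i6+i7  | 2-wide
5. mul.MUL @i8  | no-port MUL/MUL
6. mul.MUL @i9  | RAW r3
7. sub.ALU @i10  | RAW r2
8. sub.ALU @i11  | tail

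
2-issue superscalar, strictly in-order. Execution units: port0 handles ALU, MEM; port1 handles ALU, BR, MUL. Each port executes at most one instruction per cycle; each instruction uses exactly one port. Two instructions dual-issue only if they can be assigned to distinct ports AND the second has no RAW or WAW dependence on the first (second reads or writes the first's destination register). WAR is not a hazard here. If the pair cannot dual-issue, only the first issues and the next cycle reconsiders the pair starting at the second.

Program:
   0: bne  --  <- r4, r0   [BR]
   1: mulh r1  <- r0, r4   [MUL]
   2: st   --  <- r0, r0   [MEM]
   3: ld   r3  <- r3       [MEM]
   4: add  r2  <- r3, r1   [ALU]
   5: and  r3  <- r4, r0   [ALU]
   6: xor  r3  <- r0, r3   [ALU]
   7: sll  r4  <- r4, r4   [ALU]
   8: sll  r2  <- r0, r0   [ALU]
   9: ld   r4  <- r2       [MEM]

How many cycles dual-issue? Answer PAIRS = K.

PAIRS = 3

c0: i0 bne.BR  no-port BR/MUL
c1: i1&i2 mulh.MUL/st.MEM  dual
c2: i3 ld.MEM  RAW r3
c3: i4&i5 add.ALU/and.ALU  dual
c4: i6&i7 xor.ALU/sll.ALU  dual
c5: i8 sll.ALU  RAW r2
c6: i9 ld.MEM  tail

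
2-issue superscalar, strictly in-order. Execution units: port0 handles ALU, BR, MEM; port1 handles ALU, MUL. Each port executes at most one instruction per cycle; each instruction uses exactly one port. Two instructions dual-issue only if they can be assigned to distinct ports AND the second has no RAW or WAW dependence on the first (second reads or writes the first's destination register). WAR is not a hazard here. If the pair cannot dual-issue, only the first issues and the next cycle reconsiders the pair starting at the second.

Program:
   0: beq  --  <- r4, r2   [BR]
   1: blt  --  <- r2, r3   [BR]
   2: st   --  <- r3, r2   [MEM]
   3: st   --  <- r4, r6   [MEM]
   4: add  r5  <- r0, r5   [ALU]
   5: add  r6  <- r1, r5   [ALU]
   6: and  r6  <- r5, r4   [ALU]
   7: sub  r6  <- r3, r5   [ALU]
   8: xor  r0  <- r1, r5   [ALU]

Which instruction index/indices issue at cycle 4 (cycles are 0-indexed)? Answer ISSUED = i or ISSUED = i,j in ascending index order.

  cy0 -> i0 (beq.BR) no-port BR/BR
  cy1 -> i1 (blt.BR) no-port BR/MEM
  cy2 -> i2 (st.MEM) no-port MEM/MEM
  cy3 -> i3,i4 (st.MEM;add.ALU) dual
  cy4 -> i5 (add.ALU) WAW r6
  cy5 -> i6 (and.ALU) WAW r6
  cy6 -> i7,i8 (sub.ALU;xor.ALU) dual

ISSUED = 5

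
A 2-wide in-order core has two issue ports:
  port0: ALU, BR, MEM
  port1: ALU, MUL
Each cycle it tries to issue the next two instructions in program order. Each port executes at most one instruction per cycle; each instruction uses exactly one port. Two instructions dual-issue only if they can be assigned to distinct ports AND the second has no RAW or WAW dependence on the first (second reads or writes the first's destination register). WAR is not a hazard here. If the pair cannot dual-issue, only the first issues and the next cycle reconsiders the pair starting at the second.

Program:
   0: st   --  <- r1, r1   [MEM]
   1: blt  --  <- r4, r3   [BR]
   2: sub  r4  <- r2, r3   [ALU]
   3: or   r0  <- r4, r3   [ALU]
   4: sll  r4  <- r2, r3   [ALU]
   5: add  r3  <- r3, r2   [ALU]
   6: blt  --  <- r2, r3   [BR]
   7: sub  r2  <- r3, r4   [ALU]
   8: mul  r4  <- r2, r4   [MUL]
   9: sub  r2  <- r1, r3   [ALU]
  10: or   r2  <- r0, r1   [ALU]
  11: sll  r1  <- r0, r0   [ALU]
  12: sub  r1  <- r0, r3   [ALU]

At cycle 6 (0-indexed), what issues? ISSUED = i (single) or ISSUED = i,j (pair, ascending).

0. st @i0  | no-port MEM/BR
1. blt sub @i1+i2  | dual
2. or sll @i3+i4  | dual
3. add @i5  | RAW r3
4. blt sub @i6+i7  | dual
5. mul sub @i8+i9  | dual
6. or sll @i10+i11  | dual
7. sub @i12  | tail

ISSUED = 10,11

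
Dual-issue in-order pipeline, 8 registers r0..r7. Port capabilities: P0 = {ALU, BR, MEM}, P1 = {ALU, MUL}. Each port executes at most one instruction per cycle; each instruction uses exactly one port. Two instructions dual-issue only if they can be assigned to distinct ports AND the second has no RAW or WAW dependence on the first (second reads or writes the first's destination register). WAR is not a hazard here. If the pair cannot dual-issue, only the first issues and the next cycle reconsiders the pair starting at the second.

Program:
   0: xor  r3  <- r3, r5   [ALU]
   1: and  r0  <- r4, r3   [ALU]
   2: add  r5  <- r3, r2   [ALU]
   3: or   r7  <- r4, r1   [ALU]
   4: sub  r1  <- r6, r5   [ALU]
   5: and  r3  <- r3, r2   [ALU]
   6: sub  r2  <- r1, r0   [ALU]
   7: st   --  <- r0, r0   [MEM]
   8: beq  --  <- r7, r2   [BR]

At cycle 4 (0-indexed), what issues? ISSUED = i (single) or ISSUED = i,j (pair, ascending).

  cy0 -> i0 (xor) RAW r3
  cy1 -> i1/i2 (and;add) 2-wide
  cy2 -> i3/i4 (or;sub) 2-wide
  cy3 -> i5/i6 (and;sub) 2-wide
  cy4 -> i7 (st) no-port MEM/BR
  cy5 -> i8 (beq) tail

ISSUED = 7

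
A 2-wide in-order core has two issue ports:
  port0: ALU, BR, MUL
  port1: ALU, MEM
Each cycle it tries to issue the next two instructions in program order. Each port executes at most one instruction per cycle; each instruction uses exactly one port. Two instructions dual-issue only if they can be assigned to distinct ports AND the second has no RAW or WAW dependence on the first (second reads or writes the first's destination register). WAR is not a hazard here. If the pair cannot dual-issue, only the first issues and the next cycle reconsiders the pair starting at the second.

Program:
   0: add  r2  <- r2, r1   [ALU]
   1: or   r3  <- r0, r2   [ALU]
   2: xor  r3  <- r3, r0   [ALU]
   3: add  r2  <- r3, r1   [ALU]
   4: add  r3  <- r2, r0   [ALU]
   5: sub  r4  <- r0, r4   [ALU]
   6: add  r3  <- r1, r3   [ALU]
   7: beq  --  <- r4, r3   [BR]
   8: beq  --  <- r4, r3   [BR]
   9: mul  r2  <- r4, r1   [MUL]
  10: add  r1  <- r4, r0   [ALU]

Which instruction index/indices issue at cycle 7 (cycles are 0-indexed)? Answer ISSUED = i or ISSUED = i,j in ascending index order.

ISSUED = 8

t=0 i0:add.ALU ; RAW r2
t=1 i1:or.ALU ; RAW+WAW r3
t=2 i2:xor.ALU ; RAW r3
t=3 i3:add.ALU ; RAW r2
t=4 i4&i5:add.ALU sub.ALU ; 2-wide
t=5 i6:add.ALU ; RAW r3
t=6 i7:beq.BR ; no-port BR/BR
t=7 i8:beq.BR ; no-port BR/MUL
t=8 i9&i10:mul.MUL add.ALU ; 2-wide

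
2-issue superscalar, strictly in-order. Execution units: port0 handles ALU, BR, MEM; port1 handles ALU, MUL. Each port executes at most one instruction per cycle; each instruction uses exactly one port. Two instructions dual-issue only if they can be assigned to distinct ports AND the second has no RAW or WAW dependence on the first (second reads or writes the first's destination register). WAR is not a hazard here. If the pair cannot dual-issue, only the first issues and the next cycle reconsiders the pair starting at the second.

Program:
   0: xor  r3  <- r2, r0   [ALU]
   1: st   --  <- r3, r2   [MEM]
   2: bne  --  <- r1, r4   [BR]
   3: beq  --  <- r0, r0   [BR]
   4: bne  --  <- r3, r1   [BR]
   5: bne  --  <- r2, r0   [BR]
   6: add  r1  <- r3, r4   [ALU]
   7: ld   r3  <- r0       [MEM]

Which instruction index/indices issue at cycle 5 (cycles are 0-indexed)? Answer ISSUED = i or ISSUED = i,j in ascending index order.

ISSUED = 5,6

  cy0 -> i0 (xor) RAW r3
  cy1 -> i1 (st) no-port MEM/BR
  cy2 -> i2 (bne) no-port BR/BR
  cy3 -> i3 (beq) no-port BR/BR
  cy4 -> i4 (bne) no-port BR/BR
  cy5 -> i5,i6 (bne;add) pair
  cy6 -> i7 (ld) tail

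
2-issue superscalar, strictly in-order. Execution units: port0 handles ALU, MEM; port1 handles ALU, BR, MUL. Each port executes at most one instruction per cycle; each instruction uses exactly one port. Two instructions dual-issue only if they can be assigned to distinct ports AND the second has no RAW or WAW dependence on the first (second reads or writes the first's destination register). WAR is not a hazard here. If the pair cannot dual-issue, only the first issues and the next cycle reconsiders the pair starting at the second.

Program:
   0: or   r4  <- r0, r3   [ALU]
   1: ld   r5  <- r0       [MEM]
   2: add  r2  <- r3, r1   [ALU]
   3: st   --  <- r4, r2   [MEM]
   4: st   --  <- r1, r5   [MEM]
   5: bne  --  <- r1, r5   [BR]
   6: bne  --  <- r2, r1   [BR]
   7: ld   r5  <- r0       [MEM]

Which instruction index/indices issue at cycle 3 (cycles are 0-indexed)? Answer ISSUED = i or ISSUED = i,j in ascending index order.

ISSUED = 4,5

#0 head=0: or.ALU ld.MEM i0/i1 2-wide
#1 head=2: add.ALU i2 RAW r2
#2 head=3: st.MEM i3 no-port MEM/MEM
#3 head=4: st.MEM bne.BR i4/i5 2-wide
#4 head=6: bne.BR ld.MEM i6/i7 2-wide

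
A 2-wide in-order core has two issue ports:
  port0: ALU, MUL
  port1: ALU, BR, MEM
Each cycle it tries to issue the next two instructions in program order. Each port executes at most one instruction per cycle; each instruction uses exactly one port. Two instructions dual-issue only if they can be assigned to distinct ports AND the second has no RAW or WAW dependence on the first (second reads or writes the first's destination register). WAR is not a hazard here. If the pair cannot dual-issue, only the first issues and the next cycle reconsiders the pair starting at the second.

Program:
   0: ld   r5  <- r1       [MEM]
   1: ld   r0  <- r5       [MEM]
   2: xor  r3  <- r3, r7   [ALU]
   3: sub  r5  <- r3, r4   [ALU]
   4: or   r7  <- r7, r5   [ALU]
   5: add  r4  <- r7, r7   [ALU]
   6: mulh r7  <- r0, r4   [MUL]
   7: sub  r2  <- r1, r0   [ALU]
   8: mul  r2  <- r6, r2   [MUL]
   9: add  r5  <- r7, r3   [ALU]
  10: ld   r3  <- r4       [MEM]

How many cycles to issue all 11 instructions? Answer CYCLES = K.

CYCLES = 8

#0 head=0: ld i0 no-port MEM/MEM
#1 head=1: ld xor i1+i2 pair
#2 head=3: sub i3 RAW r5
#3 head=4: or i4 RAW r7
#4 head=5: add i5 RAW r4
#5 head=6: mulh sub i6+i7 pair
#6 head=8: mul add i8+i9 pair
#7 head=10: ld i10 tail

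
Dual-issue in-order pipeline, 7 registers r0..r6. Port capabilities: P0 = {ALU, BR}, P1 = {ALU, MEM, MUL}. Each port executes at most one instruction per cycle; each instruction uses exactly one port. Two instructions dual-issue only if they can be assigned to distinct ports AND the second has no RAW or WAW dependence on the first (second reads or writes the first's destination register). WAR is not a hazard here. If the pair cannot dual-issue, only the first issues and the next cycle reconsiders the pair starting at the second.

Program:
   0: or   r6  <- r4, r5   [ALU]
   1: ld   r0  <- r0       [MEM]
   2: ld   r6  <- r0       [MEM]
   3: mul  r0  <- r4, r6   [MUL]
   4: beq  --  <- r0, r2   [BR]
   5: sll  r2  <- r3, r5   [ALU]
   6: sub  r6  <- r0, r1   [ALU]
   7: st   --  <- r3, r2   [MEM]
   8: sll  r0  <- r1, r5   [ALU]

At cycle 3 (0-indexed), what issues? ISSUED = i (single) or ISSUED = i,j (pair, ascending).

ISSUED = 4,5

  cy0 -> i0&i1 (or+ld) dual
  cy1 -> i2 (ld) no-port MEM/MUL
  cy2 -> i3 (mul) RAW r0
  cy3 -> i4&i5 (beq+sll) dual
  cy4 -> i6&i7 (sub+st) dual
  cy5 -> i8 (sll) tail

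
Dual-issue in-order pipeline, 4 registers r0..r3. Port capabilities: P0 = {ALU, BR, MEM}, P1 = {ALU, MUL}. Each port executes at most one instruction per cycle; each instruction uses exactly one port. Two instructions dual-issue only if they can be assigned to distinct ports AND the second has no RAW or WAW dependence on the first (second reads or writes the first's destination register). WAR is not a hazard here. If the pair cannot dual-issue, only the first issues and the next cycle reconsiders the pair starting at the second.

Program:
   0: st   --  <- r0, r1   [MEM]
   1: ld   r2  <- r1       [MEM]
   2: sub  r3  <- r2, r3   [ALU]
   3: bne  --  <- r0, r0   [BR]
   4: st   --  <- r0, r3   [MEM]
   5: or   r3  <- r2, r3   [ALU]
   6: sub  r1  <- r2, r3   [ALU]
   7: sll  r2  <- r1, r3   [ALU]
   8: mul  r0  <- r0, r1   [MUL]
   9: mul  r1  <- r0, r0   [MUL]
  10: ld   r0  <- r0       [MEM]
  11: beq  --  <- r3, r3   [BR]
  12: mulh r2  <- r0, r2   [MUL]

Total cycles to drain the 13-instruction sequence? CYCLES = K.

[0] i0  st.MEM  -- no-port MEM/MEM
[1] i1  ld.MEM  -- RAW r2
[2] i2+i3  sub.ALU+bne.BR  -- 2-wide
[3] i4+i5  st.MEM+or.ALU  -- 2-wide
[4] i6  sub.ALU  -- RAW r1
[5] i7+i8  sll.ALU+mul.MUL  -- 2-wide
[6] i9+i10  mul.MUL+ld.MEM  -- 2-wide
[7] i11+i12  beq.BR+mulh.MUL  -- 2-wide

CYCLES = 8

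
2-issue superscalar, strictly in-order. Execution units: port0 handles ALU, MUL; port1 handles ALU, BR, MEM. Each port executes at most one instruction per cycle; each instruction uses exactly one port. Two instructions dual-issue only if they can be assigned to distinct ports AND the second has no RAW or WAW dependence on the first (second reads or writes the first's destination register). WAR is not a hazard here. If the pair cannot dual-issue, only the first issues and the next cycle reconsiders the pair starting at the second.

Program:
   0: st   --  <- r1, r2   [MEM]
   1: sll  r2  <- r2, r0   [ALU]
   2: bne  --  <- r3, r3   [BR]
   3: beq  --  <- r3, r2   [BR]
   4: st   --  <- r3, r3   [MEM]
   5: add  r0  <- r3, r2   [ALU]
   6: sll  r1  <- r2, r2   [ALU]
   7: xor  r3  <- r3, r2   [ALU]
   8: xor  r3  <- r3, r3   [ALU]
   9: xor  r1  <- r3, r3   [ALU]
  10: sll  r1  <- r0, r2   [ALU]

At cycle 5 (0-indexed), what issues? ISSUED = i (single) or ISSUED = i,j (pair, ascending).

ISSUED = 8

  cy0 -> i0,i1 (st/sll) pair
  cy1 -> i2 (bne) no-port BR/BR
  cy2 -> i3 (beq) no-port BR/MEM
  cy3 -> i4,i5 (st/add) pair
  cy4 -> i6,i7 (sll/xor) pair
  cy5 -> i8 (xor) RAW r3
  cy6 -> i9 (xor) WAW r1
  cy7 -> i10 (sll) tail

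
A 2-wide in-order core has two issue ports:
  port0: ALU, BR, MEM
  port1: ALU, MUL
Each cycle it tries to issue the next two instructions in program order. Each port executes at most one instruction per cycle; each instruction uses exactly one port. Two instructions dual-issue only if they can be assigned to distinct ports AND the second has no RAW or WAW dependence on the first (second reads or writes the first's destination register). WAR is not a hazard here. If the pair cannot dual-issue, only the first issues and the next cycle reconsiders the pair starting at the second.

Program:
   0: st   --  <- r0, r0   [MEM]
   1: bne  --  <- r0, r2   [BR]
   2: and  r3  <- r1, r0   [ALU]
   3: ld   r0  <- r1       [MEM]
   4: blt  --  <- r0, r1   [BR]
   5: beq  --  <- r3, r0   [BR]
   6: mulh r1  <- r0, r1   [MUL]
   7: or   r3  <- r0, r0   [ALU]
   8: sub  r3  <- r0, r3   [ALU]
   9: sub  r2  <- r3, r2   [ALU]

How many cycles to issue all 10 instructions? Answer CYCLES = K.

t=0 i0:st.MEM ; no-port MEM/BR
t=1 i1&i2:bne.BR and.ALU ; 2-wide
t=2 i3:ld.MEM ; no-port MEM/BR
t=3 i4:blt.BR ; no-port BR/BR
t=4 i5&i6:beq.BR mulh.MUL ; 2-wide
t=5 i7:or.ALU ; RAW+WAW r3
t=6 i8:sub.ALU ; RAW r3
t=7 i9:sub.ALU ; tail

CYCLES = 8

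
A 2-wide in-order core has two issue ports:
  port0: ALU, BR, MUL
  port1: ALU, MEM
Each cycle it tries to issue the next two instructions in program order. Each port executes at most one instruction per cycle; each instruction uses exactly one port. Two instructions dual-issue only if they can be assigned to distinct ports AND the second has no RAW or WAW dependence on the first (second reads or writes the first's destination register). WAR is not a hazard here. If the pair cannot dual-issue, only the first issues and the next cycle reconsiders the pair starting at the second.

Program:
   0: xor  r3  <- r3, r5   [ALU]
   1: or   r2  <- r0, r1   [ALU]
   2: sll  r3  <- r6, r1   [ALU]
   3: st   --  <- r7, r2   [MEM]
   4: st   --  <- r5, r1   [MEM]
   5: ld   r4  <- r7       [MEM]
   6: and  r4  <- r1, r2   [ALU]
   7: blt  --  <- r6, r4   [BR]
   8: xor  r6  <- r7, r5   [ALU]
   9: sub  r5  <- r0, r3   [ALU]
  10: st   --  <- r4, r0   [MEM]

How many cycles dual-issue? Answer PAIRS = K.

PAIRS = 4

t=0 i0,i1:xor+or ; 2-wide
t=1 i2,i3:sll+st ; 2-wide
t=2 i4:st ; no-port MEM/MEM
t=3 i5:ld ; WAW r4
t=4 i6:and ; RAW r4
t=5 i7,i8:blt+xor ; 2-wide
t=6 i9,i10:sub+st ; 2-wide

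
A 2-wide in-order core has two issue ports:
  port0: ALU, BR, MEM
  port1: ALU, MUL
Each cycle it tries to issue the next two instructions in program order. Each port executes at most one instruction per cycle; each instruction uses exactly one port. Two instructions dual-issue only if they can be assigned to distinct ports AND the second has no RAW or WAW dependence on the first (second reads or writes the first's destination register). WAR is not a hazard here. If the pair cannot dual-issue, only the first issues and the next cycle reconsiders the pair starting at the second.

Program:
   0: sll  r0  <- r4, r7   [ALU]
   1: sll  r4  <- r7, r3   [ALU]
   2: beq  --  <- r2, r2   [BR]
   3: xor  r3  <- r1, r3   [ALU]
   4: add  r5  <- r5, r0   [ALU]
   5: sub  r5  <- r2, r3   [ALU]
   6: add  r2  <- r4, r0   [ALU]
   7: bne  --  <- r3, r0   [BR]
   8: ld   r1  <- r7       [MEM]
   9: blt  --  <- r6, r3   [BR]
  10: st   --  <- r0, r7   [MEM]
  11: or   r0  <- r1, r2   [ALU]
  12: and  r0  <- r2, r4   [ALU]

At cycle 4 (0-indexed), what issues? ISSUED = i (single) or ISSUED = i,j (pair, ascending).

ISSUED = 7

0. sll.ALU;sll.ALU @i0+i1  | dual
1. beq.BR;xor.ALU @i2+i3  | dual
2. add.ALU @i4  | WAW r5
3. sub.ALU;add.ALU @i5+i6  | dual
4. bne.BR @i7  | no-port BR/MEM
5. ld.MEM @i8  | no-port MEM/BR
6. blt.BR @i9  | no-port BR/MEM
7. st.MEM;or.ALU @i10+i11  | dual
8. and.ALU @i12  | tail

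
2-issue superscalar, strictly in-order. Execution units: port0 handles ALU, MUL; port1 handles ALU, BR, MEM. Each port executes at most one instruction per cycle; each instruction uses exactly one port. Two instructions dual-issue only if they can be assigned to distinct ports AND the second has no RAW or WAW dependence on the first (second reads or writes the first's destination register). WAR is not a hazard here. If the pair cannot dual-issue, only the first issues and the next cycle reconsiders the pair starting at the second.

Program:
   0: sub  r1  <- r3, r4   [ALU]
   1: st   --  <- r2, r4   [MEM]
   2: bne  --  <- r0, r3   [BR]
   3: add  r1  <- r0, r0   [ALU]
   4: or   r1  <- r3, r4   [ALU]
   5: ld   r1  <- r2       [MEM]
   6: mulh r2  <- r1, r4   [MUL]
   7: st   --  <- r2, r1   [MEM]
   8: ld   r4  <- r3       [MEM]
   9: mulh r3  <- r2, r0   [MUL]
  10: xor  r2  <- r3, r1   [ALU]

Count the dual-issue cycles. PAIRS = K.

PAIRS = 3

[0] i0/i1  sub.ALU+st.MEM  -- dual
[1] i2/i3  bne.BR+add.ALU  -- dual
[2] i4  or.ALU  -- WAW r1
[3] i5  ld.MEM  -- RAW r1
[4] i6  mulh.MUL  -- RAW r2
[5] i7  st.MEM  -- no-port MEM/MEM
[6] i8/i9  ld.MEM+mulh.MUL  -- dual
[7] i10  xor.ALU  -- tail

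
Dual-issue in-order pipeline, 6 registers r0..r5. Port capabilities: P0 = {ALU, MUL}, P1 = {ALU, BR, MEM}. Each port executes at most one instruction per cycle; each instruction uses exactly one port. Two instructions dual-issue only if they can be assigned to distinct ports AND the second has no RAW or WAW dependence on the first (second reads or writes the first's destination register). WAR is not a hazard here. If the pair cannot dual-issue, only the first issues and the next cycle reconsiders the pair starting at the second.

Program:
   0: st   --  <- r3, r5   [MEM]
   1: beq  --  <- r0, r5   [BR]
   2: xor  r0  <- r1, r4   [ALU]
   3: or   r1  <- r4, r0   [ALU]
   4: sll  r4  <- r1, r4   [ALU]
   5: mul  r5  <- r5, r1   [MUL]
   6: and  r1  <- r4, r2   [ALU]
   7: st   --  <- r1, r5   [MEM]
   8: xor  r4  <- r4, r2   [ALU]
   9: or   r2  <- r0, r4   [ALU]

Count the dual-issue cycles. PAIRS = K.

0. st @i0  | no-port MEM/BR
1. beq xor @i1+i2  | dual
2. or @i3  | RAW r1
3. sll mul @i4+i5  | dual
4. and @i6  | RAW r1
5. st xor @i7+i8  | dual
6. or @i9  | tail

PAIRS = 3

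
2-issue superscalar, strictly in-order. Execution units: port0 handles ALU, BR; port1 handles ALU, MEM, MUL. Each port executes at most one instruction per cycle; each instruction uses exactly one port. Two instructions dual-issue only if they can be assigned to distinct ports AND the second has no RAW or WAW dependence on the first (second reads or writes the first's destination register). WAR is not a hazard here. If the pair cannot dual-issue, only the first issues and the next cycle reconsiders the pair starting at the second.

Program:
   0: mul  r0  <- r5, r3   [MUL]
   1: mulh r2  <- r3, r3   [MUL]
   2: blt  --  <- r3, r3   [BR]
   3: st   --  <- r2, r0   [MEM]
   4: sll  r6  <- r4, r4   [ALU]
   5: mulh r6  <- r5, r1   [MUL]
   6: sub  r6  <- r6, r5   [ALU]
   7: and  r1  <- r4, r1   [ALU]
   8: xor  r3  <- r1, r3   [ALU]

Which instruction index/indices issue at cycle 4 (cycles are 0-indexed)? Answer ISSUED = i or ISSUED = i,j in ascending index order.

#0 head=0: mul.MUL i0 no-port MUL/MUL
#1 head=1: mulh.MUL+blt.BR i1/i2 pair
#2 head=3: st.MEM+sll.ALU i3/i4 pair
#3 head=5: mulh.MUL i5 RAW+WAW r6
#4 head=6: sub.ALU+and.ALU i6/i7 pair
#5 head=8: xor.ALU i8 tail

ISSUED = 6,7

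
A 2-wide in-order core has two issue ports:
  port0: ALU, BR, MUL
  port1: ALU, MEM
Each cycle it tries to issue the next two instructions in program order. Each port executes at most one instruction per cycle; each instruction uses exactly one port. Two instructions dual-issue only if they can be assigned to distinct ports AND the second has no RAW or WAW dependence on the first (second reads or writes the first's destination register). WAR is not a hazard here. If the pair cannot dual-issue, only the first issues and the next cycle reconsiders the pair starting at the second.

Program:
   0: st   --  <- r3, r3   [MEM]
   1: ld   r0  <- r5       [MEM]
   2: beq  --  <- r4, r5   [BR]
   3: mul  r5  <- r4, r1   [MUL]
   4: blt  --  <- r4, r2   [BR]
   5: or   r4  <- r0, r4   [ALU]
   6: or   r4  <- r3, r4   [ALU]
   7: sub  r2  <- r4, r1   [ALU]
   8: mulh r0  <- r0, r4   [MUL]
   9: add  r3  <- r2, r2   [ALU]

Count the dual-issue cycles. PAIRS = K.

0. st @i0  | no-port MEM/MEM
1. ld;beq @i1/i2  | dual
2. mul @i3  | no-port MUL/BR
3. blt;or @i4/i5  | dual
4. or @i6  | RAW r4
5. sub;mulh @i7/i8  | dual
6. add @i9  | tail

PAIRS = 3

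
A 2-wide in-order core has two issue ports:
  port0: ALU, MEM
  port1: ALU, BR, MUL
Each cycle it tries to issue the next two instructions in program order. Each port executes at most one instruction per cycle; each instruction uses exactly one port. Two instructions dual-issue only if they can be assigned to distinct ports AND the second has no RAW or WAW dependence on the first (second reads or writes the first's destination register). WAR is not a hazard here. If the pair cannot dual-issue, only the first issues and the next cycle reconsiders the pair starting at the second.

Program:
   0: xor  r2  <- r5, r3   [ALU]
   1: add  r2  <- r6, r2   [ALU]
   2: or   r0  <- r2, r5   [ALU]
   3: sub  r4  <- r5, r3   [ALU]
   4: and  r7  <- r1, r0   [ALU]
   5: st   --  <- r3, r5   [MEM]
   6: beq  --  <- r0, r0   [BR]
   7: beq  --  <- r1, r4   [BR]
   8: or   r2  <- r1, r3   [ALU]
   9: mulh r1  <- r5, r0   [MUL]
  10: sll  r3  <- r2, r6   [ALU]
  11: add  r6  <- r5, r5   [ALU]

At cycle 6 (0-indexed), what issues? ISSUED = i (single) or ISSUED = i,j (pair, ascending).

ISSUED = 9,10

t=0 i0:xor.ALU ; RAW+WAW r2
t=1 i1:add.ALU ; RAW r2
t=2 i2+i3:or.ALU/sub.ALU ; 2-wide
t=3 i4+i5:and.ALU/st.MEM ; 2-wide
t=4 i6:beq.BR ; no-port BR/BR
t=5 i7+i8:beq.BR/or.ALU ; 2-wide
t=6 i9+i10:mulh.MUL/sll.ALU ; 2-wide
t=7 i11:add.ALU ; tail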